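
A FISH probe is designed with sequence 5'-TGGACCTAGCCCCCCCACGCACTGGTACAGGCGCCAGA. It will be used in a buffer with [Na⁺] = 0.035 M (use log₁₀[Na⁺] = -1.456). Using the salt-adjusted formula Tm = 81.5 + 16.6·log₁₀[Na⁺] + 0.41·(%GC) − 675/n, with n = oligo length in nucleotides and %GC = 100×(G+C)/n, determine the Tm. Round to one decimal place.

Length n = 38. Counting bases: G=10, A=8, C=16, T=4
G+C = 26, so %GC = 26/38 × 100 = 68.421%
Salt term: 16.6 × (-1.456) = -24.17
GC term: 0.41 × 68.421 = 28.053; length term: −675/38 = −17.763
Tm = 81.5 + (-24.17) + 28.053 − 17.763 = 67.62 → 67.6°C

67.6°C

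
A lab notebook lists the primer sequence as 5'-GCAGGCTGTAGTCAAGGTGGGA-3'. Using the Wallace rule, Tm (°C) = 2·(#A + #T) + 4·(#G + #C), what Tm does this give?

70°C

C=3, G=10, A=5, T=4
A+T = 9, G+C = 13
Tm = 2(9) + 4(13) = 18 + 52 = 70°C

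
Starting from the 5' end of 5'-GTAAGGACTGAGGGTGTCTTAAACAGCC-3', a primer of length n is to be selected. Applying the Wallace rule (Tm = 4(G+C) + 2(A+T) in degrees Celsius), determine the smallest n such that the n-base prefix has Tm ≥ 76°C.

n = 26

First 25 bases: GTAAGGACTGAGGGTGTCTTAAACA → Tm = 72°C (< 76°C)
First 26 bases: GTAAGGACTGAGGGTGTCTTAAACAG → Tm = 76°C (≥ 76°C)
Since every base adds ≥2°C, Tm only increases with n, so the threshold is first crossed at n = 26.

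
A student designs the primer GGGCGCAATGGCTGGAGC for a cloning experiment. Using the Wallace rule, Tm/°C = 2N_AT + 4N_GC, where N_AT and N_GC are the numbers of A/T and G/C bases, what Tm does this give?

62°C

Counting bases: G=9, C=4, A=3, T=2
AT pairs contribute 5, GC pairs contribute 13.
Tm = 2×5 + 4×13 = 62°C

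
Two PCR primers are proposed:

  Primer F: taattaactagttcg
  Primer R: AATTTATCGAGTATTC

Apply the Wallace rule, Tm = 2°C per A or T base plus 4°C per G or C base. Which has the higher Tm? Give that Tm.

Primer F: A+T=11, G+C=4 → Tm = 2(11)+4(4) = 38°C
Primer R: A+T=12, G+C=4 → Tm = 2(12)+4(4) = 40°C
38°C vs 40°C → primer R is higher.

Primer R, 40°C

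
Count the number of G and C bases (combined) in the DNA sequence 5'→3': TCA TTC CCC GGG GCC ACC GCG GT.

Base counts: C=10, G=7, A=2, T=4
G+C = 7 + 10 = 17

17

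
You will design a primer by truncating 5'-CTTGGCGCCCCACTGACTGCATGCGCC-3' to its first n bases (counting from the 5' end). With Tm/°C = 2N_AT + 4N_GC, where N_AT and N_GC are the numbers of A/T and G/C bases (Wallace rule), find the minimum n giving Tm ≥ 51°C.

n = 15

First 14 bases: CTTGGCGCCCCACT → Tm = 48°C (< 51°C)
First 15 bases: CTTGGCGCCCCACTG → Tm = 52°C (≥ 51°C)
Since every base adds ≥2°C, Tm only increases with n, so the threshold is first crossed at n = 15.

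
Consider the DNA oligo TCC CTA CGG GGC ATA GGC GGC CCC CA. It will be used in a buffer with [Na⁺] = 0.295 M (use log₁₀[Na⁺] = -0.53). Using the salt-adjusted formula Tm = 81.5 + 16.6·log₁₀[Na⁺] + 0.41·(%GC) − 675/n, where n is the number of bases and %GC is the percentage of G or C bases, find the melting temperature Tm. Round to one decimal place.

Length n = 26. Base counts: A=4, T=3, C=11, G=8
G+C = 19, so %GC = 19/26 × 100 = 73.077%
Salt term: 16.6 × (-0.53) = -8.798
GC term: 0.41 × 73.077 = 29.962; length term: −675/26 = −25.962
Tm = 81.5 + (-8.798) + 29.962 − 25.962 = 76.702 → 76.7°C

76.7°C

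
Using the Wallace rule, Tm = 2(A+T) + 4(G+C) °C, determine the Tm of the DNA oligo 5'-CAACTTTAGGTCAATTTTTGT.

Base counts: T=10, C=3, A=5, G=3
AT pairs contribute 15, GC pairs contribute 6.
Tm = 4·6 + 2·15 = 24 + 30 = 54°C

54°C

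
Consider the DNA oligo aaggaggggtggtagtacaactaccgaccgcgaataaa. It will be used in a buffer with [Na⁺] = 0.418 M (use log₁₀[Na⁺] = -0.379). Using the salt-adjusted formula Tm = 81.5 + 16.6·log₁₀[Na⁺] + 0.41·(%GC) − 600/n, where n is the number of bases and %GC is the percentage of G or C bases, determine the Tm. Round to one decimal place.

Length n = 38. A=14, C=7, G=12, T=5
G+C = 19, so %GC = 19/38 × 100 = 50%
Salt term: 16.6 × (-0.379) = -6.291
GC term: 0.41 × 50 = 20.5; length term: −600/38 = −15.789
Tm = 81.5 + (-6.291) + 20.5 − 15.789 = 79.92 → 79.9°C

79.9°C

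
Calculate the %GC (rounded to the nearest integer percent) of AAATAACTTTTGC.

Base counts: C=2, G=1, T=5, A=5
G+C = 1 + 2 = 3 out of 13 bases
%GC = 3/13 × 100 = 23.08% ≈ 23%

23%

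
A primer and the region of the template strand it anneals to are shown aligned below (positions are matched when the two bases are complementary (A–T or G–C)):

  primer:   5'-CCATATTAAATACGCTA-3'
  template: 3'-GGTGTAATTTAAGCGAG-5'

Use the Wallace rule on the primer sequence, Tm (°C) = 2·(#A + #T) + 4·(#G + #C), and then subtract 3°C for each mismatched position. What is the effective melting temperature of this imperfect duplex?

35°C

Primer base counts: A=7, T=5, G=1, C=4 → A+T=12, G+C=5
Perfect-match Tm = 2(12) + 4(5) = 24 + 20 = 44°C
Mismatches (positions where the bases are not complementary): 3 (at positions 4, 12, 17)
Effective Tm = 44 − 3×3 = 44 − 9 = 35°C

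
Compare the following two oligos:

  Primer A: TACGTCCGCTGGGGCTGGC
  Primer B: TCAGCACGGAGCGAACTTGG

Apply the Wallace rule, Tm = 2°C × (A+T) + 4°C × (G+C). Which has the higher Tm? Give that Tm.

Primer A: A+T=5, G+C=14 → Tm = 2(5)+4(14) = 66°C
Primer B: A+T=8, G+C=12 → Tm = 2(8)+4(12) = 64°C
66°C vs 64°C → primer A is higher.

Primer A, 66°C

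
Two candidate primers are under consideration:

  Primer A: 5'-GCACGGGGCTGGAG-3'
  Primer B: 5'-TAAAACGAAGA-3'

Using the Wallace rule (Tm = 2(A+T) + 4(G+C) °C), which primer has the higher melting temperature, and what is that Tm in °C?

Primer A: A+T=3, G+C=11 → Tm = 2(3)+4(11) = 50°C
Primer B: A+T=8, G+C=3 → Tm = 2(8)+4(3) = 28°C
50°C vs 28°C → primer A is higher.

Primer A, 50°C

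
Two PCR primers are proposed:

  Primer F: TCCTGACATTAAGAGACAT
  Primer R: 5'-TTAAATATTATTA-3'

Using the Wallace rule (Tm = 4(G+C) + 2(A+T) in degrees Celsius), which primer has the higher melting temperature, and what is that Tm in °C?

Primer F: A+T=12, G+C=7 → Tm = 2(12)+4(7) = 52°C
Primer R: A+T=13, G+C=0 → Tm = 2(13)+4(0) = 26°C
52°C vs 26°C → primer F is higher.

Primer F, 52°C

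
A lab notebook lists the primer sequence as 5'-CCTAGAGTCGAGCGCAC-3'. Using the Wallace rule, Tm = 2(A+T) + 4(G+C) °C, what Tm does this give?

56°C

Scanning the sequence gives A=4, T=2, G=5, C=6.
AT pairs contribute 6, GC pairs contribute 11.
Tm = 4·11 + 2·6 = 44 + 12 = 56°C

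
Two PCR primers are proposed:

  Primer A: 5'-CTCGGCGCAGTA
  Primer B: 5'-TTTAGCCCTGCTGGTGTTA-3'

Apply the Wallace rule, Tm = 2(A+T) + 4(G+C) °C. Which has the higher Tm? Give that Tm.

Primer B, 56°C

Primer A: A+T=4, G+C=8 → Tm = 2(4)+4(8) = 40°C
Primer B: A+T=10, G+C=9 → Tm = 2(10)+4(9) = 56°C
40°C vs 56°C → primer B is higher.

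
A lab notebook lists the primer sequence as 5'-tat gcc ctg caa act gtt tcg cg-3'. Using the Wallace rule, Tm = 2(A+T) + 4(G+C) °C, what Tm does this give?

G=5, A=4, C=7, T=7
So N_AT = 11 and N_GC = 12.
Tm = 2(11) + 4(12) = 22 + 48 = 70°C

70°C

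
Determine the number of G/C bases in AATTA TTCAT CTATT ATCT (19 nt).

3

Scanning the sequence gives C=3, T=10, G=0, A=6.
G+C = 0 + 3 = 3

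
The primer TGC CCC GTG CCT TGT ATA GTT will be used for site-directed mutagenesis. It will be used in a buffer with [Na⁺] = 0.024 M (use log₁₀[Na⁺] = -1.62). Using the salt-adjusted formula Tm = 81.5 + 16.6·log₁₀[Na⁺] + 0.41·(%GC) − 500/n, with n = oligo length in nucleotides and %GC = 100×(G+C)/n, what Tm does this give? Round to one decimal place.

52.3°C

Length n = 21. Counting bases: C=6, G=5, T=8, A=2
G+C = 11, so %GC = 11/21 × 100 = 52.381%
Salt term: 16.6 × (-1.62) = -26.892
GC term: 0.41 × 52.381 = 21.476; length term: −500/21 = −23.81
Tm = 81.5 + (-26.892) + 21.476 − 23.81 = 52.274 → 52.3°C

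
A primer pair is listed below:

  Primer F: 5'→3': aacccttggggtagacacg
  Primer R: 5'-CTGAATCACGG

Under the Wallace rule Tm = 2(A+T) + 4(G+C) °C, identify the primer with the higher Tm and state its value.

Primer F, 60°C

Primer F: A+T=8, G+C=11 → Tm = 2(8)+4(11) = 60°C
Primer R: A+T=5, G+C=6 → Tm = 2(5)+4(6) = 34°C
60°C vs 34°C → primer F is higher.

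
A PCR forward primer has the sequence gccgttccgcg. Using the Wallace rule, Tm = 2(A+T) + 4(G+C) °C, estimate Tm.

40°C

Scanning the sequence gives G=4, T=2, A=0, C=5.
So N_AT = 2 and N_GC = 9.
Tm = 2(2) + 4(9) = 4 + 36 = 40°C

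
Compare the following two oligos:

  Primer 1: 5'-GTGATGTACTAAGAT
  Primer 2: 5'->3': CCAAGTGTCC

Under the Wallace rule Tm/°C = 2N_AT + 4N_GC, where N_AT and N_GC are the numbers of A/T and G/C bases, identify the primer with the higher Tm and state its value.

Primer 1: A+T=10, G+C=5 → Tm = 2(10)+4(5) = 40°C
Primer 2: A+T=4, G+C=6 → Tm = 2(4)+4(6) = 32°C
40°C vs 32°C → primer 1 is higher.

Primer 1, 40°C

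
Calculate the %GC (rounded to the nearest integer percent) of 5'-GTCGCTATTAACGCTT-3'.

A=3, T=6, C=4, G=3
G+C = 3 + 4 = 7 out of 16 bases
%GC = 7/16 × 100 = 43.75% ≈ 44%

44%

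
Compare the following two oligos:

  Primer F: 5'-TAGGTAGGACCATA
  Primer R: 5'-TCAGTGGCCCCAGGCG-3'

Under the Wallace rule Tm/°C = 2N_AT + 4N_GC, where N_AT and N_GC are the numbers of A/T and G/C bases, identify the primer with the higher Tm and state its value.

Primer R, 56°C

Primer F: A+T=8, G+C=6 → Tm = 2(8)+4(6) = 40°C
Primer R: A+T=4, G+C=12 → Tm = 2(4)+4(12) = 56°C
40°C vs 56°C → primer R is higher.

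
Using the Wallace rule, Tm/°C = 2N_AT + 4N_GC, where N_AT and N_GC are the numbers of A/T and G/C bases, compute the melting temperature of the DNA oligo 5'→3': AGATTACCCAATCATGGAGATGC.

Base counts: G=5, T=5, A=8, C=5
A+T = 13, G+C = 10
Tm = 4·10 + 2·13 = 40 + 26 = 66°C

66°C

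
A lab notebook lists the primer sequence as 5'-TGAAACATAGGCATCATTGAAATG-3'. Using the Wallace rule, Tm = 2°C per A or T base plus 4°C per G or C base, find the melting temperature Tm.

64°C

Base counts: G=5, C=3, T=6, A=10
A+T = 16, G+C = 8
Tm = 2(16) + 4(8) = 32 + 32 = 64°C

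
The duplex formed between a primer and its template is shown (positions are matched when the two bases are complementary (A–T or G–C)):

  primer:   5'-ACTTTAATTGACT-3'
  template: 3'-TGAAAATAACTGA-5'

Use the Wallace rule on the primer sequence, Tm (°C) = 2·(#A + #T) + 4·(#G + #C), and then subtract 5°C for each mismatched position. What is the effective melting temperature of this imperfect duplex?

Primer base counts: A=4, T=6, G=1, C=2 → A+T=10, G+C=3
Perfect-match Tm = 2(10) + 4(3) = 20 + 12 = 32°C
Mismatches (positions where the bases are not complementary): 1 (at position 6)
Effective Tm = 32 − 1×5 = 32 − 5 = 27°C

27°C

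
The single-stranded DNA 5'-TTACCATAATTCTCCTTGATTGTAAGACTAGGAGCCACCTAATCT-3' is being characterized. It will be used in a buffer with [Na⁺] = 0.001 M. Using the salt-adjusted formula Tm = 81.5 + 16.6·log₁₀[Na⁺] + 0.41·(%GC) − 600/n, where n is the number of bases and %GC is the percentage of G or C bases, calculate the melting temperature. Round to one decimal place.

33.9°C

Length n = 45. Counting bases: G=6, A=13, C=11, T=15
G+C = 17, so %GC = 17/45 × 100 = 37.778%
Salt term: 16.6 × (-3) = -49.8
GC term: 0.41 × 37.778 = 15.489; length term: −600/45 = −13.333
Tm = 81.5 + (-49.8) + 15.489 − 13.333 = 33.856 → 33.9°C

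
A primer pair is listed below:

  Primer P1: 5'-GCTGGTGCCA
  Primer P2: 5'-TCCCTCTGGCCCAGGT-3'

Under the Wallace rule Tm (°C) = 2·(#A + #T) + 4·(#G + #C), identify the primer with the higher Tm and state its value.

Primer P2, 54°C

Primer P1: A+T=3, G+C=7 → Tm = 2(3)+4(7) = 34°C
Primer P2: A+T=5, G+C=11 → Tm = 2(5)+4(11) = 54°C
34°C vs 54°C → primer P2 is higher.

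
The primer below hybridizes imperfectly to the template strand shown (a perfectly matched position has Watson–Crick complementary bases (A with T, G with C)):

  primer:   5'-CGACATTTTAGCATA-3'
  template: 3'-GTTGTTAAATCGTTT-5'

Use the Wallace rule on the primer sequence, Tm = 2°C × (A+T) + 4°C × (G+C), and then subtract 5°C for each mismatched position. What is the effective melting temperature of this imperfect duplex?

25°C

Primer base counts: A=5, T=5, G=2, C=3 → A+T=10, G+C=5
Perfect-match Tm = 2(10) + 4(5) = 20 + 20 = 40°C
Mismatches (positions where the bases are not complementary): 3 (at positions 2, 6, 14)
Effective Tm = 40 − 3×5 = 40 − 15 = 25°C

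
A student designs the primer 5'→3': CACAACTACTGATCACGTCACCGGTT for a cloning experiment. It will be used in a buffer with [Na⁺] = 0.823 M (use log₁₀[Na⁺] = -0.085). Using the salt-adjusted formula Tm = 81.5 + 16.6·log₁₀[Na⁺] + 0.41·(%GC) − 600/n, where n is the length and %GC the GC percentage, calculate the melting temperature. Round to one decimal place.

77.5°C

Length n = 26. Scanning the sequence gives G=4, C=9, A=7, T=6.
G+C = 13, so %GC = 13/26 × 100 = 50%
Salt term: 16.6 × (-0.085) = -1.411
GC term: 0.41 × 50 = 20.5; length term: −600/26 = −23.077
Tm = 81.5 + (-1.411) + 20.5 − 23.077 = 77.512 → 77.5°C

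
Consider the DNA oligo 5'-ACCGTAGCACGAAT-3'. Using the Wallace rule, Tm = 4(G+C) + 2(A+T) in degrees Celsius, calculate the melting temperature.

Counting bases: A=5, C=4, G=3, T=2
A+T = 7, G+C = 7
Tm = 2(7) + 4(7) = 14 + 28 = 42°C

42°C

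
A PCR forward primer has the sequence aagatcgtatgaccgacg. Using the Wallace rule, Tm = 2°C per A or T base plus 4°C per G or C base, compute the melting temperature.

Counting bases: T=3, C=4, G=5, A=6
A+T = 9, G+C = 9
Tm = 4·9 + 2·9 = 36 + 18 = 54°C

54°C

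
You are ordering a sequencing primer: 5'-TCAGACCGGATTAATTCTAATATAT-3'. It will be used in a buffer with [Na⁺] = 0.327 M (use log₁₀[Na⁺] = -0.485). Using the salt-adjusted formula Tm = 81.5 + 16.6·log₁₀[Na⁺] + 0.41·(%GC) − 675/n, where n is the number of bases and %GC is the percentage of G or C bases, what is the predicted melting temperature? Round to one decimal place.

Length n = 25. Scanning the sequence gives G=3, C=4, T=9, A=9.
G+C = 7, so %GC = 7/25 × 100 = 28%
Salt term: 16.6 × (-0.485) = -8.051
GC term: 0.41 × 28 = 11.48; length term: −675/25 = −27
Tm = 81.5 + (-8.051) + 11.48 − 27 = 57.929 → 57.9°C

57.9°C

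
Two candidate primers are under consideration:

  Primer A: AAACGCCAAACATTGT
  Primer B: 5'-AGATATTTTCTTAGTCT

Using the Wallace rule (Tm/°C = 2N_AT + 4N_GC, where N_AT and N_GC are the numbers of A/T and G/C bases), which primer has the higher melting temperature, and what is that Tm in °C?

Primer A: A+T=10, G+C=6 → Tm = 2(10)+4(6) = 44°C
Primer B: A+T=13, G+C=4 → Tm = 2(13)+4(4) = 42°C
44°C vs 42°C → primer A is higher.

Primer A, 44°C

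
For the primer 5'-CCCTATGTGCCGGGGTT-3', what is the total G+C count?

T=5, G=6, A=1, C=5
Total G or C: 6 + 5 = 11

11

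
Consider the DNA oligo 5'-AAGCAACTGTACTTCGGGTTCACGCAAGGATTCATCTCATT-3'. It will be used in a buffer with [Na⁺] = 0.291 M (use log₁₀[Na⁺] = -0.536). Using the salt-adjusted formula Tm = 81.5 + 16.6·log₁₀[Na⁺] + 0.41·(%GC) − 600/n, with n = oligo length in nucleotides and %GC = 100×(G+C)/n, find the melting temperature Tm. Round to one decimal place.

Length n = 41. T=12, A=11, C=10, G=8
G+C = 18, so %GC = 18/41 × 100 = 43.902%
Salt term: 16.6 × (-0.536) = -8.898
GC term: 0.41 × 43.902 = 18; length term: −600/41 = −14.634
Tm = 81.5 + (-8.898) + 18 − 14.634 = 75.968 → 76.0°C

76.0°C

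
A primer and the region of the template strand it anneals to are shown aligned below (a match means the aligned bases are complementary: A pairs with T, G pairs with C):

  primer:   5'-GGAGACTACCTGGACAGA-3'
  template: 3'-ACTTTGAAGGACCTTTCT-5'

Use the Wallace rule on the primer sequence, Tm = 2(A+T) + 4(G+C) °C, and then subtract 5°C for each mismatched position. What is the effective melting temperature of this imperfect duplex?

36°C

Primer base counts: A=6, T=2, G=6, C=4 → A+T=8, G+C=10
Perfect-match Tm = 2(8) + 4(10) = 16 + 40 = 56°C
Mismatches (positions where the bases are not complementary): 4 (at positions 1, 4, 8, 15)
Effective Tm = 56 − 4×5 = 56 − 20 = 36°C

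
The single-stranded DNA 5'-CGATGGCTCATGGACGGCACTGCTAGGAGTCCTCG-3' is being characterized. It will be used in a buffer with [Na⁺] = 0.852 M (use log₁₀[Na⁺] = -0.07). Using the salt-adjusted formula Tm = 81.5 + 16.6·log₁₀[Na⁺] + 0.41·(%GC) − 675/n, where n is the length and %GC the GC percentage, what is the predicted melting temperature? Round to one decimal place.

Length n = 35. Counting bases: C=10, G=12, A=6, T=7
G+C = 22, so %GC = 22/35 × 100 = 62.857%
Salt term: 16.6 × (-0.07) = -1.162
GC term: 0.41 × 62.857 = 25.771; length term: −675/35 = −19.286
Tm = 81.5 + (-1.162) + 25.771 − 19.286 = 86.823 → 86.8°C

86.8°C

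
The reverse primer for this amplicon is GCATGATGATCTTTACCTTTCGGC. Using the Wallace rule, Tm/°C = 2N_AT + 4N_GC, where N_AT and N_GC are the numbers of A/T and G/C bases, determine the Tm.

Scanning the sequence gives A=4, C=6, T=9, G=5.
A+T = 13, G+C = 11
Tm = 4·11 + 2·13 = 44 + 26 = 70°C

70°C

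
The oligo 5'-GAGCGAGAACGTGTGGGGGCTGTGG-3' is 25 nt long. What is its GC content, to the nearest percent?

68%

Counting bases: T=4, A=4, G=14, C=3
G+C = 14 + 3 = 17 out of 25 bases
%GC = 17/25 × 100 = 68% ≈ 68%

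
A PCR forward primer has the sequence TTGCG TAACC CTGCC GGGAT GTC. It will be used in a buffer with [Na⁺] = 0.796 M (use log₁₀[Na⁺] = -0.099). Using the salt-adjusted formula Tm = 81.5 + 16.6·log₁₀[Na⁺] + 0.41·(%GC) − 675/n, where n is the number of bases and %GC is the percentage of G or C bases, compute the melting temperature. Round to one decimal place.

Length n = 23. T=6, G=7, A=3, C=7
G+C = 14, so %GC = 14/23 × 100 = 60.87%
Salt term: 16.6 × (-0.099) = -1.643
GC term: 0.41 × 60.87 = 24.957; length term: −675/23 = −29.348
Tm = 81.5 + (-1.643) + 24.957 − 29.348 = 75.466 → 75.5°C

75.5°C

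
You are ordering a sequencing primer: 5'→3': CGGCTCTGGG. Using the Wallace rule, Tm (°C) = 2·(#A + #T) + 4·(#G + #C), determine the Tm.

36°C

Scanning the sequence gives C=3, G=5, A=0, T=2.
So N_AT = 2 and N_GC = 8.
Tm = 4·8 + 2·2 = 32 + 4 = 36°C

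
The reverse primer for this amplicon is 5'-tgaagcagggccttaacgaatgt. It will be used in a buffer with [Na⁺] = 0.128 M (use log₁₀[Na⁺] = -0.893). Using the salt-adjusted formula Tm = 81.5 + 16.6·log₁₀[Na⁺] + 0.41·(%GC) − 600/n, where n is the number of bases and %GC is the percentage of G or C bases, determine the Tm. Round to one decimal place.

Length n = 23. Base counts: T=5, C=4, A=7, G=7
G+C = 11, so %GC = 11/23 × 100 = 47.826%
Salt term: 16.6 × (-0.893) = -14.824
GC term: 0.41 × 47.826 = 19.609; length term: −600/23 = −26.087
Tm = 81.5 + (-14.824) + 19.609 − 26.087 = 60.198 → 60.2°C

60.2°C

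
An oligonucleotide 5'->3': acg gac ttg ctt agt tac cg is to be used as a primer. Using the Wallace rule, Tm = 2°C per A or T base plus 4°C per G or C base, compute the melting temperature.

Base counts: G=5, A=4, T=6, C=5
A+T = 10, G+C = 10
Tm = 4·10 + 2·10 = 40 + 20 = 60°C

60°C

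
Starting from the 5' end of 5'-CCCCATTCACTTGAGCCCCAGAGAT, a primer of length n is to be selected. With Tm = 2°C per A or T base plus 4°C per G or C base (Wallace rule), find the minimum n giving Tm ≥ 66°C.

First 20 bases: CCCCATTCACTTGAGCCCCA → Tm = 64°C (< 66°C)
First 21 bases: CCCCATTCACTTGAGCCCCAG → Tm = 68°C (≥ 66°C)
Since every base adds ≥2°C, Tm only increases with n, so the threshold is first crossed at n = 21.

n = 21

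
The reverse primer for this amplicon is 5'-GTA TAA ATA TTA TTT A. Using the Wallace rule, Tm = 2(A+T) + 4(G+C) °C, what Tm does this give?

34°C

Counting bases: T=8, A=7, C=0, G=1
AT pairs contribute 15, GC pairs contribute 1.
Tm = 4·1 + 2·15 = 4 + 30 = 34°C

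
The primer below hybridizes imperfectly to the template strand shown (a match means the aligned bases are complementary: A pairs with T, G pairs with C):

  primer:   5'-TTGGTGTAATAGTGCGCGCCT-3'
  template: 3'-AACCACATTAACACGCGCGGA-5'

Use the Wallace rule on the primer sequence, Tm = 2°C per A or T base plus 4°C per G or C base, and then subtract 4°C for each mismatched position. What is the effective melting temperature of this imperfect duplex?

60°C

Primer base counts: A=3, T=7, G=7, C=4 → A+T=10, G+C=11
Perfect-match Tm = 2(10) + 4(11) = 20 + 44 = 64°C
Mismatches (positions where the bases are not complementary): 1 (at position 11)
Effective Tm = 64 − 1×4 = 64 − 4 = 60°C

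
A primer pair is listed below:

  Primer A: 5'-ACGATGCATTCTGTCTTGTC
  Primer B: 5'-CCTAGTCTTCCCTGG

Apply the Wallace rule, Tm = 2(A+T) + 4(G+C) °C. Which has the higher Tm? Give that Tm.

Primer A, 58°C

Primer A: A+T=11, G+C=9 → Tm = 2(11)+4(9) = 58°C
Primer B: A+T=6, G+C=9 → Tm = 2(6)+4(9) = 48°C
58°C vs 48°C → primer A is higher.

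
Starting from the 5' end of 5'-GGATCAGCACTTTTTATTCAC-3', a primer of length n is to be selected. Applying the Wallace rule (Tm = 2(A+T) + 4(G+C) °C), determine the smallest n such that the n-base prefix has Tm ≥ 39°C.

First 13 bases: GGATCAGCACTTT → Tm = 38°C (< 39°C)
First 14 bases: GGATCAGCACTTTT → Tm = 40°C (≥ 39°C)
Each additional base adds 2°C (A/T) or 4°C (G/C), so Tm is non-decreasing in n; n = 14 is the first length to reach 39°C.

n = 14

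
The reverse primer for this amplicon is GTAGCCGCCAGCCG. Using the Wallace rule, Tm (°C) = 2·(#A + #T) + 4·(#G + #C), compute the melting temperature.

50°C

Scanning the sequence gives T=1, G=5, C=6, A=2.
So N_AT = 3 and N_GC = 11.
Tm = 2(3) + 4(11) = 6 + 44 = 50°C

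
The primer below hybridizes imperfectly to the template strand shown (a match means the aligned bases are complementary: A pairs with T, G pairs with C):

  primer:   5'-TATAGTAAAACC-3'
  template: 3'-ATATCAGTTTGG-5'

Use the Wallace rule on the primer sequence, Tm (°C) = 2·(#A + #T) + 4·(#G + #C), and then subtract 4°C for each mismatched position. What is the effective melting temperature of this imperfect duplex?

26°C

Primer base counts: A=6, T=3, G=1, C=2 → A+T=9, G+C=3
Perfect-match Tm = 2(9) + 4(3) = 18 + 12 = 30°C
Mismatches (positions where the bases are not complementary): 1 (at position 7)
Effective Tm = 30 − 1×4 = 30 − 4 = 26°C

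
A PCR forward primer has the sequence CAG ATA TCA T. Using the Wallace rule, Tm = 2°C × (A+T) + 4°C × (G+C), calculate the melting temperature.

26°C

Counting bases: A=4, G=1, C=2, T=3
AT pairs contribute 7, GC pairs contribute 3.
Tm = 4·3 + 2·7 = 12 + 14 = 26°C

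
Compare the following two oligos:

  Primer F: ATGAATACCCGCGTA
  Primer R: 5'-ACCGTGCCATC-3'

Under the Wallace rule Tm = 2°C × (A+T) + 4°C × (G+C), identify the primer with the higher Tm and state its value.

Primer F: A+T=8, G+C=7 → Tm = 2(8)+4(7) = 44°C
Primer R: A+T=4, G+C=7 → Tm = 2(4)+4(7) = 36°C
44°C vs 36°C → primer F is higher.

Primer F, 44°C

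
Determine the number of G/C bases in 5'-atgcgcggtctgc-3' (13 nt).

9

Counting bases: T=3, A=1, C=4, G=5
G+C = 5 + 4 = 9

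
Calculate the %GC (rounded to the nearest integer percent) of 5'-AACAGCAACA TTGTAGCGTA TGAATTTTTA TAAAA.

26%

A=15, G=5, C=4, T=11
G+C = 5 + 4 = 9 out of 35 bases
%GC = 9/35 × 100 = 25.71% ≈ 26%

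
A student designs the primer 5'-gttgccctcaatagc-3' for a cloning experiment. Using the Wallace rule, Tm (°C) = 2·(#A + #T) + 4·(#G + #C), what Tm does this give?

46°C

Base counts: A=3, G=3, T=4, C=5
A+T = 7, G+C = 8
Tm = 2×7 + 4×8 = 46°C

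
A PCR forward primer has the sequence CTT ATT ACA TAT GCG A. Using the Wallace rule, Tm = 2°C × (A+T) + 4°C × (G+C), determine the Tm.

Counting bases: G=2, C=3, T=6, A=5
AT pairs contribute 11, GC pairs contribute 5.
Tm = 2×11 + 4×5 = 42°C

42°C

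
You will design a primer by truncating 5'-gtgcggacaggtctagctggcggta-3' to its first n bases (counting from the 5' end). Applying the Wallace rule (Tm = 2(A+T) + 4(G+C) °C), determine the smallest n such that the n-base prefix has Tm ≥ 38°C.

First 10 bases: GTGCGGACAG → Tm = 34°C (< 38°C)
First 11 bases: GTGCGGACAGG → Tm = 38°C (≥ 38°C)
Since every base adds ≥2°C, Tm only increases with n, so the threshold is first crossed at n = 11.

n = 11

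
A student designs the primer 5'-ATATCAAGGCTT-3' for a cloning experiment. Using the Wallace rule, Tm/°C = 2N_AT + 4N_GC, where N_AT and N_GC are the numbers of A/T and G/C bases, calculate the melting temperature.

32°C

G=2, T=4, A=4, C=2
A+T = 8, G+C = 4
Tm = 2(8) + 4(4) = 16 + 16 = 32°C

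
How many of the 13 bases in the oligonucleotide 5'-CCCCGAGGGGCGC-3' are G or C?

T=0, A=1, G=6, C=6
G+C = 6 + 6 = 12

12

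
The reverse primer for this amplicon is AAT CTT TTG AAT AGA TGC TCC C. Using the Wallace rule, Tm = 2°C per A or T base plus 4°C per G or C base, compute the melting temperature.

60°C

Scanning the sequence gives G=3, T=8, C=5, A=6.
A+T = 14, G+C = 8
Tm = 4·8 + 2·14 = 32 + 28 = 60°C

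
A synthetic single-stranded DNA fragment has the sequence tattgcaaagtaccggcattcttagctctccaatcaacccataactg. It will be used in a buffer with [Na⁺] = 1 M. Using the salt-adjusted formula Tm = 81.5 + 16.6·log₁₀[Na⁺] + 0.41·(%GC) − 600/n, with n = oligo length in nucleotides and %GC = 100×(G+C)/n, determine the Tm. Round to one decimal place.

86.2°C

Length n = 47. Counting bases: G=6, C=14, T=13, A=14
G+C = 20, so %GC = 20/47 × 100 = 42.553%
Salt term: 16.6 × (0) = 0
GC term: 0.41 × 42.553 = 17.447; length term: −600/47 = −12.766
Tm = 81.5 + (0) + 17.447 − 12.766 = 86.181 → 86.2°C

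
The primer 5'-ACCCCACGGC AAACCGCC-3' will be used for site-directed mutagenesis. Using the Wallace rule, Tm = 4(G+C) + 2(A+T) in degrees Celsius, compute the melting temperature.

Scanning the sequence gives C=10, G=3, T=0, A=5.
AT pairs contribute 5, GC pairs contribute 13.
Tm = 2×5 + 4×13 = 62°C

62°C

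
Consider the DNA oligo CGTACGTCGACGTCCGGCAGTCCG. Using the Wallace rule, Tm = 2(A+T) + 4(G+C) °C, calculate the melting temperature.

T=4, A=3, G=8, C=9
A+T = 7, G+C = 17
Tm = 2(7) + 4(17) = 14 + 68 = 82°C

82°C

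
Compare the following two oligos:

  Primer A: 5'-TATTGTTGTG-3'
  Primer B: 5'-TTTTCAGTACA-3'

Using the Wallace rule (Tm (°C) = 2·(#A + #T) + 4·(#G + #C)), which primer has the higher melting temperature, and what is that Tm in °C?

Primer B, 28°C

Primer A: A+T=7, G+C=3 → Tm = 2(7)+4(3) = 26°C
Primer B: A+T=8, G+C=3 → Tm = 2(8)+4(3) = 28°C
26°C vs 28°C → primer B is higher.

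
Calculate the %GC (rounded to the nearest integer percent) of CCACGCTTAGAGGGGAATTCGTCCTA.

54%

T=6, G=7, C=7, A=6
G+C = 7 + 7 = 14 out of 26 bases
%GC = 14/26 × 100 = 53.85% ≈ 54%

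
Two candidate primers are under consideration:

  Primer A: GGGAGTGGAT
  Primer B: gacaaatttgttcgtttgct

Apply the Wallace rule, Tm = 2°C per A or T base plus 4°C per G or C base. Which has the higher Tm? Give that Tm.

Primer B, 54°C

Primer A: A+T=4, G+C=6 → Tm = 2(4)+4(6) = 32°C
Primer B: A+T=13, G+C=7 → Tm = 2(13)+4(7) = 54°C
32°C vs 54°C → primer B is higher.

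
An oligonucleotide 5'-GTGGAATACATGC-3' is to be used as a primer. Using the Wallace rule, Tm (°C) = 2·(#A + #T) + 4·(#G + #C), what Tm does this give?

G=4, T=3, C=2, A=4
AT pairs contribute 7, GC pairs contribute 6.
Tm = 2×7 + 4×6 = 38°C

38°C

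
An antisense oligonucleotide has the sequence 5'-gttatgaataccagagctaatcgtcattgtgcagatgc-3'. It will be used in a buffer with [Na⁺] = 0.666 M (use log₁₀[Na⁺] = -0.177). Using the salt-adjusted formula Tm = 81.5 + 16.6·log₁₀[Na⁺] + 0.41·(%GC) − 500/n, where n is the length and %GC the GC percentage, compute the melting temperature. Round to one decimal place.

82.7°C

Length n = 38. Scanning the sequence gives T=11, G=9, C=7, A=11.
G+C = 16, so %GC = 16/38 × 100 = 42.105%
Salt term: 16.6 × (-0.177) = -2.938
GC term: 0.41 × 42.105 = 17.263; length term: −500/38 = −13.158
Tm = 81.5 + (-2.938) + 17.263 − 13.158 = 82.667 → 82.7°C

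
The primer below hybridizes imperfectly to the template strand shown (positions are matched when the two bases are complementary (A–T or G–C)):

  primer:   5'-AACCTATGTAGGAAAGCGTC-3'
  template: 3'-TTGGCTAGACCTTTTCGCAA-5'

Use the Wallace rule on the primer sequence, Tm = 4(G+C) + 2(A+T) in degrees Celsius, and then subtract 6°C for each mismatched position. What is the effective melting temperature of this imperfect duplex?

Primer base counts: A=7, T=4, G=5, C=4 → A+T=11, G+C=9
Perfect-match Tm = 2(11) + 4(9) = 22 + 36 = 58°C
Mismatches (positions where the bases are not complementary): 5 (at positions 5, 8, 10, 12, 20)
Effective Tm = 58 − 5×6 = 58 − 30 = 28°C

28°C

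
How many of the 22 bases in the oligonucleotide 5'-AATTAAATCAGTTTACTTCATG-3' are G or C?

T=9, C=3, A=8, G=2
Total G or C: 2 + 3 = 5

5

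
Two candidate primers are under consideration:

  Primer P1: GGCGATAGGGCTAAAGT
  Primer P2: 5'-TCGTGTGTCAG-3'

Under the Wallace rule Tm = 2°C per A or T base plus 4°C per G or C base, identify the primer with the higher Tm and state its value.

Primer P1: A+T=8, G+C=9 → Tm = 2(8)+4(9) = 52°C
Primer P2: A+T=5, G+C=6 → Tm = 2(5)+4(6) = 34°C
52°C vs 34°C → primer P1 is higher.

Primer P1, 52°C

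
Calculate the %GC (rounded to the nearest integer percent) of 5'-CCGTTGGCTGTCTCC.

C=6, T=5, A=0, G=4
G+C = 4 + 6 = 10 out of 15 bases
%GC = 10/15 × 100 = 66.67% ≈ 67%

67%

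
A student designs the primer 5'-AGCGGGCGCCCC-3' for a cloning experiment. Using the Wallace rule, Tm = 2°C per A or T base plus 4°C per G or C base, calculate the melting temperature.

46°C

T=0, A=1, C=6, G=5
AT pairs contribute 1, GC pairs contribute 11.
Tm = 2×1 + 4×11 = 46°C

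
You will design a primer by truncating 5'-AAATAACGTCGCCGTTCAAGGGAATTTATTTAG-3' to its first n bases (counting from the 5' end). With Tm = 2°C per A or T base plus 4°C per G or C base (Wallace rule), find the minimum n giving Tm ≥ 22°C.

First 8 bases: AAATAACG → Tm = 20°C (< 22°C)
First 9 bases: AAATAACGT → Tm = 22°C (≥ 22°C)
Each additional base adds 2°C (A/T) or 4°C (G/C), so Tm is non-decreasing in n; n = 9 is the first length to reach 22°C.

n = 9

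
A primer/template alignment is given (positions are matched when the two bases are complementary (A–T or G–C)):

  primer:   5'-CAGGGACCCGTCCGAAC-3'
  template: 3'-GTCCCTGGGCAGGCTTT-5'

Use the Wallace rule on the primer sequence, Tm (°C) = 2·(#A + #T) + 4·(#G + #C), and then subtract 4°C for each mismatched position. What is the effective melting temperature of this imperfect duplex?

Primer base counts: A=4, T=1, G=5, C=7 → A+T=5, G+C=12
Perfect-match Tm = 2(5) + 4(12) = 10 + 48 = 58°C
Mismatches (positions where the bases are not complementary): 1 (at position 17)
Effective Tm = 58 − 1×4 = 58 − 4 = 54°C

54°C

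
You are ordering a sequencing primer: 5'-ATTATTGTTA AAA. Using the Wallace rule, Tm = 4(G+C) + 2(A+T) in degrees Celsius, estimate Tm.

28°C

Counting bases: C=0, A=6, G=1, T=6
A+T = 12, G+C = 1
Tm = 2(12) + 4(1) = 24 + 4 = 28°C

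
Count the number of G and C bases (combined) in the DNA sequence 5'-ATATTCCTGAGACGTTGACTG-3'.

Counting bases: C=4, T=7, A=5, G=5
Total G or C: 5 + 4 = 9

9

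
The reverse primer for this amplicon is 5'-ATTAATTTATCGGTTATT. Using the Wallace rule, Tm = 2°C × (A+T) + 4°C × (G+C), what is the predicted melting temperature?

42°C

Base counts: C=1, G=2, T=10, A=5
A+T = 15, G+C = 3
Tm = 2×15 + 4×3 = 42°C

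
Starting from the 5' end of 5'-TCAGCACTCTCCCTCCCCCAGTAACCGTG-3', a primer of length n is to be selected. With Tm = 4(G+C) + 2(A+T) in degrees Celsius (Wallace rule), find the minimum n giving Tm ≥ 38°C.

First 11 bases: TCAGCACTCTC → Tm = 34°C (< 38°C)
First 12 bases: TCAGCACTCTCC → Tm = 38°C (≥ 38°C)
Each additional base adds 2°C (A/T) or 4°C (G/C), so Tm is non-decreasing in n; n = 12 is the first length to reach 38°C.

n = 12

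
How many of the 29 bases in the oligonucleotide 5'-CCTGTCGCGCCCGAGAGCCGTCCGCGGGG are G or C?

24

Base counts: G=12, T=3, A=2, C=12
Total G or C: 12 + 12 = 24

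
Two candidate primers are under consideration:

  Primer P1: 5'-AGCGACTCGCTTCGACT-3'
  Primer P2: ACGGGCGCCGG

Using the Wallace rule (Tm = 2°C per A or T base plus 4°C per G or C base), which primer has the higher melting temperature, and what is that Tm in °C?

Primer P1: A+T=7, G+C=10 → Tm = 2(7)+4(10) = 54°C
Primer P2: A+T=1, G+C=10 → Tm = 2(1)+4(10) = 42°C
54°C vs 42°C → primer P1 is higher.

Primer P1, 54°C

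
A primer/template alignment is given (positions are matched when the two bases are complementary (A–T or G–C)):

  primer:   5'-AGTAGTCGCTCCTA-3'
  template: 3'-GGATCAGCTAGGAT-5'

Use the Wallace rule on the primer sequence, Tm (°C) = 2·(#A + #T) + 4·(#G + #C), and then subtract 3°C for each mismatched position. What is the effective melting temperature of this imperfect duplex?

33°C

Primer base counts: A=3, T=4, G=3, C=4 → A+T=7, G+C=7
Perfect-match Tm = 2(7) + 4(7) = 14 + 28 = 42°C
Mismatches (positions where the bases are not complementary): 3 (at positions 1, 2, 9)
Effective Tm = 42 − 3×3 = 42 − 9 = 33°C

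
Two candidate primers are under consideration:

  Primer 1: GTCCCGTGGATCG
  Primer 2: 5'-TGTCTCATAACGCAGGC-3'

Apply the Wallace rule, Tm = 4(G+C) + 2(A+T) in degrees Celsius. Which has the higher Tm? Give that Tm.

Primer 2, 52°C

Primer 1: A+T=4, G+C=9 → Tm = 2(4)+4(9) = 44°C
Primer 2: A+T=8, G+C=9 → Tm = 2(8)+4(9) = 52°C
44°C vs 52°C → primer 2 is higher.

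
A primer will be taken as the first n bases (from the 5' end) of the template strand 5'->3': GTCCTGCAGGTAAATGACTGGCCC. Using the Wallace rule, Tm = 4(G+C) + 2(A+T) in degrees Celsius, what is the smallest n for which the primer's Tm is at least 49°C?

First 16 bases: GTCCTGCAGGTAAATG → Tm = 48°C (< 49°C)
First 17 bases: GTCCTGCAGGTAAATGA → Tm = 50°C (≥ 49°C)
Since every base adds ≥2°C, Tm only increases with n, so the threshold is first crossed at n = 17.

n = 17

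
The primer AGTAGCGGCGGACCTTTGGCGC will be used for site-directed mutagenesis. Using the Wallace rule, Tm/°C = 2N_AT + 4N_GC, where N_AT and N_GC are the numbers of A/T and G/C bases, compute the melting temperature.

Scanning the sequence gives T=4, A=3, G=9, C=6.
AT pairs contribute 7, GC pairs contribute 15.
Tm = 2(7) + 4(15) = 14 + 60 = 74°C

74°C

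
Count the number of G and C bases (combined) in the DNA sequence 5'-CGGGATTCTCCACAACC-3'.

10

Base counts: C=7, G=3, A=4, T=3
G+C = 3 + 7 = 10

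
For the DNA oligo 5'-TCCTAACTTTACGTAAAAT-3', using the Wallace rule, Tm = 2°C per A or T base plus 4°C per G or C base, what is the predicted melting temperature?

48°C

Base counts: T=7, A=7, C=4, G=1
So N_AT = 14 and N_GC = 5.
Tm = 2(14) + 4(5) = 28 + 20 = 48°C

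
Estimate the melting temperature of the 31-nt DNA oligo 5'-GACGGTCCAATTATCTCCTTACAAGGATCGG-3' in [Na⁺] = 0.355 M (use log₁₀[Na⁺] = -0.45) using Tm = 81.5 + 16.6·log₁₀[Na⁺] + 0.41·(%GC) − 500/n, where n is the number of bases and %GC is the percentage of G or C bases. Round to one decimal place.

Length n = 31. C=8, T=8, A=8, G=7
G+C = 15, so %GC = 15/31 × 100 = 48.387%
Salt term: 16.6 × (-0.45) = -7.47
GC term: 0.41 × 48.387 = 19.839; length term: −500/31 = −16.129
Tm = 81.5 + (-7.47) + 19.839 − 16.129 = 77.74 → 77.7°C

77.7°C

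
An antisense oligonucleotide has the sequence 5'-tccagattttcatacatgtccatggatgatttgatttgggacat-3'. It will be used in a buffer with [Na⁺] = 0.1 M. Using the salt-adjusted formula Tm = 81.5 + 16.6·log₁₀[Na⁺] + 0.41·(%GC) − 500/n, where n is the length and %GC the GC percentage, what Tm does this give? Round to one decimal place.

Length n = 44. T=17, A=11, C=7, G=9
G+C = 16, so %GC = 16/44 × 100 = 36.364%
Salt term: 16.6 × (-1) = -16.6
GC term: 0.41 × 36.364 = 14.909; length term: −500/44 = −11.364
Tm = 81.5 + (-16.6) + 14.909 − 11.364 = 68.445 → 68.4°C

68.4°C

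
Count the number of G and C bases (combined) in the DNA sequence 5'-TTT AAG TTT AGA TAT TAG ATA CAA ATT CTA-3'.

5

Base counts: G=3, A=12, T=13, C=2
Total G or C: 3 + 2 = 5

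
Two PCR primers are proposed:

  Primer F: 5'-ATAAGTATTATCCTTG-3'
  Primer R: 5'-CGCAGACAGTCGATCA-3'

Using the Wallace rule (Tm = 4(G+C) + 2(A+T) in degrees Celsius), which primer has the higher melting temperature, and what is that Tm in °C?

Primer R, 50°C

Primer F: A+T=12, G+C=4 → Tm = 2(12)+4(4) = 40°C
Primer R: A+T=7, G+C=9 → Tm = 2(7)+4(9) = 50°C
40°C vs 50°C → primer R is higher.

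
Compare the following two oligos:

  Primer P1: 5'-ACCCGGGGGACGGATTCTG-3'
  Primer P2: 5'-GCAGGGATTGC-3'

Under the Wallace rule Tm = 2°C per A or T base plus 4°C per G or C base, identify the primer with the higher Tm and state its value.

Primer P1, 64°C

Primer P1: A+T=6, G+C=13 → Tm = 2(6)+4(13) = 64°C
Primer P2: A+T=4, G+C=7 → Tm = 2(4)+4(7) = 36°C
64°C vs 36°C → primer P1 is higher.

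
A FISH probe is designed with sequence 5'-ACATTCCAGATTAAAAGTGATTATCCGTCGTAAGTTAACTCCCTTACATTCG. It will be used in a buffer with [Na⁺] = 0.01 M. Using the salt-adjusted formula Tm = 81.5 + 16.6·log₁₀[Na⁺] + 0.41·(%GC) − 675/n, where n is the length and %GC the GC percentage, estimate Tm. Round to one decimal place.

50.3°C

Length n = 52. Scanning the sequence gives T=17, C=12, G=7, A=16.
G+C = 19, so %GC = 19/52 × 100 = 36.538%
Salt term: 16.6 × (-2) = -33.2
GC term: 0.41 × 36.538 = 14.981; length term: −675/52 = −12.981
Tm = 81.5 + (-33.2) + 14.981 − 12.981 = 50.3 → 50.3°C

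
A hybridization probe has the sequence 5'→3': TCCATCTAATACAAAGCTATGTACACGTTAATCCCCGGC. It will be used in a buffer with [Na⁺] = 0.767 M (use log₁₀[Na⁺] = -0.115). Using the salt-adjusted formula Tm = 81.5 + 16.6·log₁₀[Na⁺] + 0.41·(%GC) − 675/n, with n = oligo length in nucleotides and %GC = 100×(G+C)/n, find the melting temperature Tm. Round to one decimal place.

Length n = 39. Base counts: T=10, G=5, A=12, C=12
G+C = 17, so %GC = 17/39 × 100 = 43.59%
Salt term: 16.6 × (-0.115) = -1.909
GC term: 0.41 × 43.59 = 17.872; length term: −675/39 = −17.308
Tm = 81.5 + (-1.909) + 17.872 − 17.308 = 80.155 → 80.2°C

80.2°C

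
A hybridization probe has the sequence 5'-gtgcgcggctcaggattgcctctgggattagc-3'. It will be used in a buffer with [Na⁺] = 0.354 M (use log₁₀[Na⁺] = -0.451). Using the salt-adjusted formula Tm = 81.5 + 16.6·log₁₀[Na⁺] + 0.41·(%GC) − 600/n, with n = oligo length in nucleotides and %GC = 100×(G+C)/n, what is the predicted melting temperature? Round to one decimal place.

Length n = 32. Counting bases: C=8, T=8, A=4, G=12
G+C = 20, so %GC = 20/32 × 100 = 62.5%
Salt term: 16.6 × (-0.451) = -7.487
GC term: 0.41 × 62.5 = 25.625; length term: −600/32 = −18.75
Tm = 81.5 + (-7.487) + 25.625 − 18.75 = 80.888 → 80.9°C

80.9°C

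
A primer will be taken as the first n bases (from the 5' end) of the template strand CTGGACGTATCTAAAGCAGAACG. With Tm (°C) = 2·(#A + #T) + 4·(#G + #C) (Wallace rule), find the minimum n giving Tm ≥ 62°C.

First 21 bases: CTGGACGTATCTAAAGCAGAA → Tm = 60°C (< 62°C)
First 22 bases: CTGGACGTATCTAAAGCAGAAC → Tm = 64°C (≥ 62°C)
Since every base adds ≥2°C, Tm only increases with n, so the threshold is first crossed at n = 22.

n = 22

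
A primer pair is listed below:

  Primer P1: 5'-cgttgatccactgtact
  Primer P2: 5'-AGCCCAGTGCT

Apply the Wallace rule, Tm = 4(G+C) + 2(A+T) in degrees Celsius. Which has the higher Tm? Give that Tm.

Primer P1, 50°C

Primer P1: A+T=9, G+C=8 → Tm = 2(9)+4(8) = 50°C
Primer P2: A+T=4, G+C=7 → Tm = 2(4)+4(7) = 36°C
50°C vs 36°C → primer P1 is higher.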